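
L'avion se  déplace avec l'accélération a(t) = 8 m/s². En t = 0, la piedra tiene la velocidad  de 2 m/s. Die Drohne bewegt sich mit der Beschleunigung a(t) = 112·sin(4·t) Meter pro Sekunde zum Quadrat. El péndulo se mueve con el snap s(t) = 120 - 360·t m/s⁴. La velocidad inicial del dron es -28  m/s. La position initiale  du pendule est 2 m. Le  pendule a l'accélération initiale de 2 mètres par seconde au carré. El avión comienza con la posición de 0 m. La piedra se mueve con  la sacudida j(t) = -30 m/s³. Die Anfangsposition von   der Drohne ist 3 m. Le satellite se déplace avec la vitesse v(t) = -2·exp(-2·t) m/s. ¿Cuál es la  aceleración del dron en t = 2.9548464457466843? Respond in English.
From the given acceleration equation a(t) = 112·sin(4·t), we substitute t = 2.9548464457466843 to get a = -76.0961039523439.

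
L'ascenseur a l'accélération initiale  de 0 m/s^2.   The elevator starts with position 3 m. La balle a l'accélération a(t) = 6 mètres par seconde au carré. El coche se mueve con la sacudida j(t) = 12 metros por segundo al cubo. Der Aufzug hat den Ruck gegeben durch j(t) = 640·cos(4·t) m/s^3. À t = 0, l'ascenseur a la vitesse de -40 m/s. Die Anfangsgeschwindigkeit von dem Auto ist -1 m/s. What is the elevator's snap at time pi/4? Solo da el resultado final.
The answer is 0.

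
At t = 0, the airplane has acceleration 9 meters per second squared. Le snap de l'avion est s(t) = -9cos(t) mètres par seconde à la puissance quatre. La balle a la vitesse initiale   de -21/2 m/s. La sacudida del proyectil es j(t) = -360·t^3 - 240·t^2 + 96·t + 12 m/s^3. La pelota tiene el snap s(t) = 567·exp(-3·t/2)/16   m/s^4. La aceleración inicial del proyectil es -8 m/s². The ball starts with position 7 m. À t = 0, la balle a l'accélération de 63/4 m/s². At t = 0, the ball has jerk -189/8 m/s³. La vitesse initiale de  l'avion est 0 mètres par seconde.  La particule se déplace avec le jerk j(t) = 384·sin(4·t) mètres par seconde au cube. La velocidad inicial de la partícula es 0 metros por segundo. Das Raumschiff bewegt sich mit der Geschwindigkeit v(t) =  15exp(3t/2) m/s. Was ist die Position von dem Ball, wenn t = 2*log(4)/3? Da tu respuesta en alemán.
Um dies zu lösen, müssen wir 4 Integrale unserer Gleichung für den Snap s(t) = 567·exp(-3·t/2)/16 finden. Das Integral von dem Snap, mit j(0) = -189/8, ergibt den Ruck: j(t) = -189·exp(-3·t/2)/8. Das Integral von dem Ruck, mit a(0) = 63/4, ergibt die Beschleunigung: a(t) = 63·exp(-3·t/2)/4. Mit ∫a(t)dt und Anwendung von v(0) = -21/2, finden wir v(t) = -21·exp(-3·t/2)/2. Durch Integration von der Geschwindigkeit und Verwendung der Anfangsbedingung x(0) = 7, erhalten wir x(t) = 7·exp(-3·t/2). Wir haben die Position x(t) = 7·exp(-3·t/2). Durch Einsetzen von t = 2*log(4)/3: x(2*log(4)/3) = 7/4.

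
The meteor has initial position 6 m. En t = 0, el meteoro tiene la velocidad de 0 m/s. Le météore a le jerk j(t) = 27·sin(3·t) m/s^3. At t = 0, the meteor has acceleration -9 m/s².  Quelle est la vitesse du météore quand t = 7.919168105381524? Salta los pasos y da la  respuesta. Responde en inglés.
v(7.919168105381524) = 2.94281736088013.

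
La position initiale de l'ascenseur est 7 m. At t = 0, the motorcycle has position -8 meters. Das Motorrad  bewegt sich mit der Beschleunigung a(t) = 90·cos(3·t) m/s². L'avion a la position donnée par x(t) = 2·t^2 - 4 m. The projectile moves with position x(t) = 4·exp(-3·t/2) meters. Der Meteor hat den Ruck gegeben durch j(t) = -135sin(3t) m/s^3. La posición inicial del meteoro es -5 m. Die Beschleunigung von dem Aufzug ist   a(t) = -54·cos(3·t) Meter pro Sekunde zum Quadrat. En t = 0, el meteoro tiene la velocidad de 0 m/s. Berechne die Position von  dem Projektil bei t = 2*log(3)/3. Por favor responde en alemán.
Wir haben die Position x(t) = 4·exp(-3·t/2). Durch Einsetzen von t = 2*log(3)/3: x(2*log(3)/3) = 4/3.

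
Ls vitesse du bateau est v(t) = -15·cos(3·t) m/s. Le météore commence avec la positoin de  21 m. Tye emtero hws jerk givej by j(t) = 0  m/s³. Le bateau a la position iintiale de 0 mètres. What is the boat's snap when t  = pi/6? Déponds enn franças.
Nous devons dériver notre équation de la vitesse v(t) = -15·cos(3·t) 3 fois. En dérivant la vitesse, nous obtenons l'accélération: a(t) = 45·sin(3·t). En dérivant l'accélération, nous obtenons le jerk: j(t) = 135·cos(3·t). En dérivant le jerk, nous obtenons le snap: s(t) = -405·sin(3·t). En utilisant s(t) = -405·sin(3·t) et en substituant t = pi/6, nous trouvons s = -405.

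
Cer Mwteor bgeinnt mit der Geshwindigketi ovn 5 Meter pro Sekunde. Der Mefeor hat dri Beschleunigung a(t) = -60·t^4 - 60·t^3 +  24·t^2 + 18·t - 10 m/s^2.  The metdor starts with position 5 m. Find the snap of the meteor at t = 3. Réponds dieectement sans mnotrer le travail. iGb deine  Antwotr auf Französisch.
s(3) = -7512.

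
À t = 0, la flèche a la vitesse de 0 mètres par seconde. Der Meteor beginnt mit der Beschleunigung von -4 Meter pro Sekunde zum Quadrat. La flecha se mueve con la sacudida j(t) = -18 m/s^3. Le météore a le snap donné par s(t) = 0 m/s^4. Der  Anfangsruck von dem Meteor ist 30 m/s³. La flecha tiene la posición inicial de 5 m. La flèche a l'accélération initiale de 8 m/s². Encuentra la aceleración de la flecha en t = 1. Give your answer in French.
Pour résoudre ceci, nous devons prendre 1 primitive de notre équation du jerk j(t) = -18. L'intégrale du jerk, avec a(0) = 8, donne l'accélération: a(t) = 8 - 18·t. De l'équation de l'accélération a(t) = 8 - 18·t, nous substituons t = 1 pour obtenir a = -10.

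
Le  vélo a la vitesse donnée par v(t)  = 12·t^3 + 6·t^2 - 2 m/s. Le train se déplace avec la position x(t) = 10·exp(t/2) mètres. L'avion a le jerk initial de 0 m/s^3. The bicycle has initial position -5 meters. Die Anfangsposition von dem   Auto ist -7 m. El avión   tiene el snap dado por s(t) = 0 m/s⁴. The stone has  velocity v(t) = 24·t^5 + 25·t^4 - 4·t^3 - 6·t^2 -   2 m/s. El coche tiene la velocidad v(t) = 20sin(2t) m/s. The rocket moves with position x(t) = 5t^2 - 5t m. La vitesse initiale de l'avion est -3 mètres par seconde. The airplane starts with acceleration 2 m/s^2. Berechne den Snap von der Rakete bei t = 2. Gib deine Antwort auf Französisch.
En partant de la position x(t) = 5·t^2 - 5·t, nous prenons 4 dérivées. En prenant d/dt de x(t), nous trouvons v(t) = 10·t - 5. En prenant d/dt de v(t), nous trouvons a(t) = 10. En dérivant l'accélération, nous obtenons le jerk: j(t) = 0. En prenant d/dt de j(t), nous trouvons s(t) = 0. De l'équation du snap s(t) = 0, nous substituons t = 2 pour obtenir s = 0.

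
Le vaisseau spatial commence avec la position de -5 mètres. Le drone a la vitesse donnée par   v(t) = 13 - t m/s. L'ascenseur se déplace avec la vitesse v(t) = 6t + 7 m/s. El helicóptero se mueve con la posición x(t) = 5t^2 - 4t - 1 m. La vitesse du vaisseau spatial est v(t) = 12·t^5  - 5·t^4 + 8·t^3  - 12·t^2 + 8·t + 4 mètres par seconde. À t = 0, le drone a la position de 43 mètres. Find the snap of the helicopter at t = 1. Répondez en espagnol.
Debemos derivar nuestra ecuación de la posición x(t) = 5·t^2 - 4·t - 1 4 veces. La derivada de la posición da la velocidad: v(t) = 10·t - 4. La derivada de la velocidad da la aceleración: a(t) = 10. Derivando la aceleración, obtenemos la sacudida: j(t) = 0. La derivada de la sacudida da el snap: s(t) = 0. De la ecuación del snap s(t) = 0, sustituimos t = 1 para obtener s = 0.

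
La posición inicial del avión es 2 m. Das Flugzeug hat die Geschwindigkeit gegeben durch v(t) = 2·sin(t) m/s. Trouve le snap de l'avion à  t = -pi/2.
Pour résoudre ceci, nous devons prendre 3 dérivées de notre équation de la vitesse v(t) = 2·sin(t). La dérivée de la vitesse donne l'accélération: a(t) = 2·cos(t). La dérivée de l'accélération donne le jerk: j(t) = -2·sin(t). La dérivée du jerk donne le snap: s(t) = -2·cos(t). En utilisant s(t) = -2·cos(t) et en substituant t = -pi/2, nous trouvons s = 0.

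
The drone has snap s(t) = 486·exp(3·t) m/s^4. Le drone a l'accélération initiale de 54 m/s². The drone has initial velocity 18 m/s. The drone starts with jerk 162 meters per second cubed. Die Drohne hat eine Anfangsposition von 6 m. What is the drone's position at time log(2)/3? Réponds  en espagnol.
Debemos encontrar la antiderivada de nuestra ecuación del snap s(t) = 486·exp(3·t) 4 veces. Tomando ∫s(t)dt y aplicando j(0) = 162, encontramos j(t) = 162·exp(3·t). Tomando ∫j(t)dt y aplicando a(0) = 54, encontramos a(t) = 54·exp(3·t). La antiderivada de la aceleración, con v(0) = 18, da la velocidad: v(t) = 18·exp(3·t). Tomando ∫v(t)dt y aplicando x(0) = 6, encontramos x(t) = 6·exp(3·t). Tenemos la posición x(t) = 6·exp(3·t). Sustituyendo t = log(2)/3: x(log(2)/3) = 12.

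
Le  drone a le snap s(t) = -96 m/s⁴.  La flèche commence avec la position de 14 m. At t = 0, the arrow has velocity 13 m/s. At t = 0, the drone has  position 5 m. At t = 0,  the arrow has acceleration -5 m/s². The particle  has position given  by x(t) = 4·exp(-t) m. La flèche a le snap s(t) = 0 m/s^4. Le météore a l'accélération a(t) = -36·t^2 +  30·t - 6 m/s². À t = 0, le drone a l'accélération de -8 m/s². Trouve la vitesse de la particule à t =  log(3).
Pour résoudre ceci, nous devons prendre 1 dérivée de notre équation de la position x(t) = 4·exp(-t). En dérivant la position, nous obtenons la vitesse: v(t) = -4·exp(-t). Nous avons la vitesse v(t) = -4·exp(-t). En substituant t = log(3): v(log(3)) = -4/3.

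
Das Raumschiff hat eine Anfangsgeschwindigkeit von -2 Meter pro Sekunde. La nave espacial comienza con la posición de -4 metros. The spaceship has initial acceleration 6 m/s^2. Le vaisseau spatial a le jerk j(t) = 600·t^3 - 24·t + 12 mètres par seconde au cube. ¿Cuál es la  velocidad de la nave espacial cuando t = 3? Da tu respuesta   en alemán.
Wir müssen die Stammfunktion unserer Gleichung für den Ruck j(t) = 600·t^3 - 24·t + 12 2-mal finden. Das Integral von dem Ruck ist die Beschleunigung. Mit a(0) = 6 erhalten wir a(t) = 150·t^4 - 12·t^2 + 12·t + 6. Das Integral von der Beschleunigung ist die Geschwindigkeit. Mit v(0) = -2 erhalten wir v(t) = 30·t^5 - 4·t^3 + 6·t^2 + 6·t - 2. Aus der Gleichung für die Geschwindigkeit v(t) = 30·t^5 - 4·t^3 + 6·t^2 + 6·t - 2, setzen wir t = 3 ein und erhalten v = 7252.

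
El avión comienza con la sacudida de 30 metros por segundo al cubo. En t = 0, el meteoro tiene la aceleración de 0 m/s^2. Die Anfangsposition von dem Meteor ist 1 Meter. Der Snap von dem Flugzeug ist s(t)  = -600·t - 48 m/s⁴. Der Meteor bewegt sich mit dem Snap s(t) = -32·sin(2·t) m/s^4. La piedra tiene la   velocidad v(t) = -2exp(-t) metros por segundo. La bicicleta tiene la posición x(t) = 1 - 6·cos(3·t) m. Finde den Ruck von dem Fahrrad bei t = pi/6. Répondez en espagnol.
Debemos derivar nuestra ecuación de la posición x(t) = 1 - 6·cos(3·t) 3 veces. La derivada de la posición da la velocidad: v(t) = 18·sin(3·t). La derivada de la velocidad da la aceleración: a(t) = 54·cos(3·t). Derivando la aceleración, obtenemos la sacudida: j(t) = -162·sin(3·t). De la ecuación de la sacudida j(t) = -162·sin(3·t), sustituimos t = pi/6 para obtener j = -162.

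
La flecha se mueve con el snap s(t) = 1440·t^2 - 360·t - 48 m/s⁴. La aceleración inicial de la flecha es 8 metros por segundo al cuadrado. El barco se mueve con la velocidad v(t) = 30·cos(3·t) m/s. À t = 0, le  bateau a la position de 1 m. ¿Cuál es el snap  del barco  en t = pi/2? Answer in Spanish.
Para resolver esto, necesitamos tomar 3 derivadas de nuestra ecuación de la velocidad v(t) = 30·cos(3·t). Derivando la velocidad, obtenemos la aceleración: a(t) = -90·sin(3·t). La derivada de la aceleración da la sacudida: j(t) = -270·cos(3·t). Derivando la sacudida, obtenemos el snap: s(t) = 810·sin(3·t). Tenemos el snap s(t) = 810·sin(3·t). Sustituyendo t = pi/2: s(pi/2) = -810.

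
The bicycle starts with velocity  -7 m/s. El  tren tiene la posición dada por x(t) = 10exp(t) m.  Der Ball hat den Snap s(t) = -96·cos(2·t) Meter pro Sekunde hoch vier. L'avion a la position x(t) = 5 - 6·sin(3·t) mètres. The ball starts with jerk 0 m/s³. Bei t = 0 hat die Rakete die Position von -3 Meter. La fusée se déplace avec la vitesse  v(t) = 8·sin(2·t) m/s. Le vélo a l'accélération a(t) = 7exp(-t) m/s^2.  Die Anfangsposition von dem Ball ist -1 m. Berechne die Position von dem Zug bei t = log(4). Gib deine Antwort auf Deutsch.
Aus der Gleichung für die Position x(t) = 10·exp(t), setzen wir t = log(4) ein und erhalten x = 40.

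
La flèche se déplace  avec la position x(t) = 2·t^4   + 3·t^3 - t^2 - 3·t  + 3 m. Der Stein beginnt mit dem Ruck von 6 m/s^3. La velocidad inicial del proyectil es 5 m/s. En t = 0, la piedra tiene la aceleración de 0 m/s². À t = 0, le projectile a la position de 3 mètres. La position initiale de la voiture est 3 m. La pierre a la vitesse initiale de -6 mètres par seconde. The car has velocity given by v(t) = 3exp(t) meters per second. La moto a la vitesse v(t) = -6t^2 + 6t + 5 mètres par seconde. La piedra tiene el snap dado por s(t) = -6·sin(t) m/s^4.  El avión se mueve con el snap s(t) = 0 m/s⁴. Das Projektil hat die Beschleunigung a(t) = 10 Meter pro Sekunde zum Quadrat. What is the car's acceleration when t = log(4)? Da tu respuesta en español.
Debemos derivar nuestra ecuación de la velocidad v(t) = 3·exp(t) 1 vez. Tomando d/dt de v(t), encontramos a(t) = 3·exp(t). De la ecuación de la aceleración a(t) = 3·exp(t), sustituimos t = log(4) para obtener a = 12.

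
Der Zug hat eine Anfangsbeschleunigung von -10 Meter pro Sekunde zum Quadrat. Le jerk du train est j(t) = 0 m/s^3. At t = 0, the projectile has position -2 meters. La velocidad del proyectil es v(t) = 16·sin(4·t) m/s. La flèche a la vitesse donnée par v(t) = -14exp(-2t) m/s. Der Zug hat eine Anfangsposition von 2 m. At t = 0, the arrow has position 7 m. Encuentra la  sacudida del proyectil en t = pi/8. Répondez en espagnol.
Debemos derivar nuestra ecuación de la velocidad v(t) = 16·sin(4·t) 2 veces. Derivando la velocidad, obtenemos la aceleración: a(t) = 64·cos(4·t). Derivando la aceleración, obtenemos la sacudida: j(t) = -256·sin(4·t). Usando j(t) = -256·sin(4·t) y sustituyendo t = pi/8, encontramos j = -256.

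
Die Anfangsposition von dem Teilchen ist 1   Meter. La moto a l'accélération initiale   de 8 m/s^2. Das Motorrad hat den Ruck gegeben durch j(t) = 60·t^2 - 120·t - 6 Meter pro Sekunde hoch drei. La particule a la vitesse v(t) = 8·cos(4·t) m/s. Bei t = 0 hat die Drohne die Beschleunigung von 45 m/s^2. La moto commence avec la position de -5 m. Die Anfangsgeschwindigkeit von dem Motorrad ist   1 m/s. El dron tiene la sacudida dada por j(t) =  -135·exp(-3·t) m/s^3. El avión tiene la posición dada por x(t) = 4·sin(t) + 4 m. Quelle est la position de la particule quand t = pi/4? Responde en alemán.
Um dies zu lösen, müssen wir 1 Integral unserer Gleichung für die Geschwindigkeit v(t) = 8·cos(4·t) finden. Durch Integration von der Geschwindigkeit und Verwendung der Anfangsbedingung x(0) = 1, erhalten wir x(t) = 2·sin(4·t) + 1. Mit x(t) = 2·sin(4·t) + 1 und Einsetzen von t = pi/4, finden wir x = 1.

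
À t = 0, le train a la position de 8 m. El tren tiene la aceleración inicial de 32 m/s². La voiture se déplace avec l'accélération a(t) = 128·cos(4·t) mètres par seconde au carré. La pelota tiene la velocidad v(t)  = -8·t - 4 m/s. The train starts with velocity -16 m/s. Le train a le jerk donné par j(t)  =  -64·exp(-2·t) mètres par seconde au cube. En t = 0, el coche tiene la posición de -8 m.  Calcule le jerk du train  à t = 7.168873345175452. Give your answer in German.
Mit j(t) = -64·exp(-2·t) und Einsetzen von t = 7.168873345175452, finden wir j = -0.0000379643268222756.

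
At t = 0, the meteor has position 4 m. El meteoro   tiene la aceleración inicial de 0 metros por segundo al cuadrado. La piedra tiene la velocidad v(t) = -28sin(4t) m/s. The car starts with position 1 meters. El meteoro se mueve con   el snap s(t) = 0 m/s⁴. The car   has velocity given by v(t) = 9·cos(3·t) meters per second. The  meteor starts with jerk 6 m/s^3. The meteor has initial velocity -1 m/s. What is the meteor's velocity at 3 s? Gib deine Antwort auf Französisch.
Nous devons intégrer notre équation du snap s(t) = 0 3 fois. L'intégrale du snap, avec j(0) = 6, donne le jerk: j(t) = 6. En prenant ∫j(t)dt et en appliquant a(0) = 0, nous trouvons a(t) = 6·t. La primitive de l'accélération est la vitesse. En utilisant v(0) = -1, nous obtenons v(t) = 3·t^2 - 1. Nous avons la vitesse v(t) = 3·t^2 - 1. En substituant t = 3: v(3) = 26.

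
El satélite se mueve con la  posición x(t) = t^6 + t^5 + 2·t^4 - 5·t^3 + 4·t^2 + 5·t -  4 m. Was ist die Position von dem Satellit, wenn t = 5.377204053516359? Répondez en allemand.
Aus der Gleichung für die Position x(t) = t^6 + t^5 + 2·t^4 - 5·t^3 + 4·t^2 + 5·t - 4, setzen wir t = 5.377204053516359 ein und erhalten x = 29702.2518995790.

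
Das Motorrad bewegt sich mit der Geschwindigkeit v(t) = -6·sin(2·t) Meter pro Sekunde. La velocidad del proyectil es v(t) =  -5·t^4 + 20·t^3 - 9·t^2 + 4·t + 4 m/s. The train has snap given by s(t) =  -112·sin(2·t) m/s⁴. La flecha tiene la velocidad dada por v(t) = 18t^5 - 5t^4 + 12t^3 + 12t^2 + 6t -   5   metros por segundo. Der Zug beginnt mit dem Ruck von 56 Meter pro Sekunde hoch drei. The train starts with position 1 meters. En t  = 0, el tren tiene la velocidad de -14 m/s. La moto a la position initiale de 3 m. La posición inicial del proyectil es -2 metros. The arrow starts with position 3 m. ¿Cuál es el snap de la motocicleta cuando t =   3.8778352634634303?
Debemos derivar nuestra ecuación de la velocidad v(t) = -6·sin(2·t) 3 veces. La derivada de la velocidad da la aceleración: a(t) = -12·cos(2·t). Tomando d/dt de a(t), encontramos j(t) = 24·sin(2·t). Derivando la sacudida, obtenemos el snap: s(t) = 48·cos(2·t). Tenemos el snap s(t) = 48·cos(2·t). Sustituyendo t = 3.8778352634634303: s(3.8778352634634303) = 4.71133533806507.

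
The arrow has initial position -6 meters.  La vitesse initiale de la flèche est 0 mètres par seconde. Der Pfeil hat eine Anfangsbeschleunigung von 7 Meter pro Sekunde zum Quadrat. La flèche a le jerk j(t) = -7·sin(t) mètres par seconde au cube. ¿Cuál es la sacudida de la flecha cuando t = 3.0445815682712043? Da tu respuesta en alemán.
Wir haben den Ruck j(t) = -7·sin(t). Durch Einsetzen von t = 3.0445815682712043: j(3.0445815682712043) = -0.678012948067753.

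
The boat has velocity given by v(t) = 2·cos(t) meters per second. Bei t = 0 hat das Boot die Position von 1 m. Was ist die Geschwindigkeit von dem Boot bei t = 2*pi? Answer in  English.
We have velocity v(t) = 2·cos(t). Substituting t = 2*pi: v(2*pi) = 2.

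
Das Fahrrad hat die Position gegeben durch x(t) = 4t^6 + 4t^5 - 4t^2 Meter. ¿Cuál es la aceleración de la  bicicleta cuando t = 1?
Partiendo de la posición x(t) = 4·t^6 + 4·t^5 - 4·t^2, tomamos 2 derivadas. La derivada de la posición da la velocidad: v(t) = 24·t^5 + 20·t^4 - 8·t. Tomando d/dt de v(t), encontramos a(t) = 120·t^4 + 80·t^3 - 8. Usando a(t) = 120·t^4 + 80·t^3 - 8 y sustituyendo t = 1, encontramos a = 192.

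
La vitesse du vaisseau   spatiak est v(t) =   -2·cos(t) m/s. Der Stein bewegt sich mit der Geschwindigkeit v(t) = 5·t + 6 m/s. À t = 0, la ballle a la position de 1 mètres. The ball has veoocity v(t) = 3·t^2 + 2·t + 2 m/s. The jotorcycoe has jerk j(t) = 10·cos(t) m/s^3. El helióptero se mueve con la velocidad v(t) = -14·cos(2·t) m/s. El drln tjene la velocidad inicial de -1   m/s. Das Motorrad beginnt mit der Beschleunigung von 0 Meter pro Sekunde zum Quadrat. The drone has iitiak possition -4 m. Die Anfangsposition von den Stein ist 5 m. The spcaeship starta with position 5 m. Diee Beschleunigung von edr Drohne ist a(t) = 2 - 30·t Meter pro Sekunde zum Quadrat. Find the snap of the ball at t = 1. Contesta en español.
Partiendo de la velocidad v(t) = 3·t^2 + 2·t + 2, tomamos 3 derivadas. Derivando la velocidad, obtenemos la aceleración: a(t) = 6·t + 2. Tomando d/dt de a(t), encontramos j(t) = 6. Derivando la sacudida, obtenemos el snap: s(t) = 0. Usando s(t) = 0 y sustituyendo t = 1, encontramos s = 0.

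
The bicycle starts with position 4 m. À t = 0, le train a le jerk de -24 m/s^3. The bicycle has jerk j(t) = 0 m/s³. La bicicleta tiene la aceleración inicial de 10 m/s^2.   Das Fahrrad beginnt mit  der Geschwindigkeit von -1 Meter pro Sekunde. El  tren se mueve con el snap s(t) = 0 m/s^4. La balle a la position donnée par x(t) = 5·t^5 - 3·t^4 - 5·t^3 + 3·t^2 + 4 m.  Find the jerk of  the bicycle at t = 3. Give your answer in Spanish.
De la ecuación de la sacudida j(t) = 0, sustituimos t = 3 para obtener j = 0.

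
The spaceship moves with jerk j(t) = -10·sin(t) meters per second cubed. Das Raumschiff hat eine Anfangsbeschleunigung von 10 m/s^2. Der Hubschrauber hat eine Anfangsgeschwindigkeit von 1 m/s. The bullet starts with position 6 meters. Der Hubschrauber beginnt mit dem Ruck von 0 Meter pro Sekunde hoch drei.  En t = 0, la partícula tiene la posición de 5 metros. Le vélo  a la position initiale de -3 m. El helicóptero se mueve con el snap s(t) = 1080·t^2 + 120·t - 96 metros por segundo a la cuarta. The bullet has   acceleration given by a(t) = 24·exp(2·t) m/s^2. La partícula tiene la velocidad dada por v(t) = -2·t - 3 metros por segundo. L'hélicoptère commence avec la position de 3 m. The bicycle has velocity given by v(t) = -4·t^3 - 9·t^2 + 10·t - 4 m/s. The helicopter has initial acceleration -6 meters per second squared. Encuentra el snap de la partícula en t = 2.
Debemos derivar nuestra ecuación de la velocidad v(t) = -2·t - 3 3 veces. Tomando d/dt de v(t), encontramos a(t) = -2. La derivada de la aceleración da la sacudida: j(t) = 0. La derivada de la sacudida da el snap: s(t) = 0. Usando s(t) = 0 y sustituyendo t = 2, encontramos s = 0.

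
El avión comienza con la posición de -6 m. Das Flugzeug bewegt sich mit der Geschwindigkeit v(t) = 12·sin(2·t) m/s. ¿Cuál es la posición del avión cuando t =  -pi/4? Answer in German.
Wir müssen die Stammfunktion unserer Gleichung für die Geschwindigkeit v(t) = 12·sin(2·t) 1-mal finden. Mit ∫v(t)dt und Anwendung von x(0) = -6, finden wir x(t) = -6·cos(2·t). Aus der Gleichung für die Position x(t) = -6·cos(2·t), setzen wir t = -pi/4 ein und erhalten x = 0.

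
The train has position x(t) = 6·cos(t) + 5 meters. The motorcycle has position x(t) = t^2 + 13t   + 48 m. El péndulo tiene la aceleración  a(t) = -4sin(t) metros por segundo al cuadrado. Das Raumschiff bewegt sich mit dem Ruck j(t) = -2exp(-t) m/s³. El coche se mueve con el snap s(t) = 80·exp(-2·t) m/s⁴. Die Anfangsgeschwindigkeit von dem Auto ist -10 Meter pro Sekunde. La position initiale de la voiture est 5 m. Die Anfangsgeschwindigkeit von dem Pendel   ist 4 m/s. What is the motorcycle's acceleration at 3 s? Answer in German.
Ausgehend von der Position x(t) = t^2 + 13·t + 48, nehmen wir 2 Ableitungen. Die Ableitung von der Position ergibt die Geschwindigkeit: v(t) = 2·t + 13. Durch Ableiten von der Geschwindigkeit erhalten wir die Beschleunigung: a(t) = 2. Mit a(t) = 2 und Einsetzen von t = 3, finden wir a = 2.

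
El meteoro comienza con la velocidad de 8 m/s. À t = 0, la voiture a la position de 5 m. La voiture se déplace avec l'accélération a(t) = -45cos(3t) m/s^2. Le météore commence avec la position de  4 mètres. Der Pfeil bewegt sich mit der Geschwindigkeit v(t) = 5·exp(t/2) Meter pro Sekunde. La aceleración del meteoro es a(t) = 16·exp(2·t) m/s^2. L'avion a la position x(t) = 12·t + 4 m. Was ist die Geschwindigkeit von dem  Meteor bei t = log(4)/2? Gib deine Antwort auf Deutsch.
Ausgehend von der Beschleunigung a(t) = 16·exp(2·t), nehmen wir 1 Stammfunktion. Die Stammfunktion von der Beschleunigung, mit v(0) = 8, ergibt die Geschwindigkeit: v(t) = 8·exp(2·t). Mit v(t) = 8·exp(2·t) und Einsetzen von t = log(4)/2, finden wir v = 32.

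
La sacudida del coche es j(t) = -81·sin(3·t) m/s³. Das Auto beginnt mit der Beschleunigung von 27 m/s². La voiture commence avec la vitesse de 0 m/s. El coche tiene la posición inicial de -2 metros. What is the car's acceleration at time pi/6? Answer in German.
Wir müssen unsere Gleichung für den Ruck j(t) = -81·sin(3·t) 1-mal integrieren. Durch Integration von dem Ruck und Verwendung der Anfangsbedingung a(0) = 27, erhalten wir a(t) = 27·cos(3·t). Aus der Gleichung für die Beschleunigung a(t) = 27·cos(3·t), setzen wir t = pi/6 ein und erhalten a = 0.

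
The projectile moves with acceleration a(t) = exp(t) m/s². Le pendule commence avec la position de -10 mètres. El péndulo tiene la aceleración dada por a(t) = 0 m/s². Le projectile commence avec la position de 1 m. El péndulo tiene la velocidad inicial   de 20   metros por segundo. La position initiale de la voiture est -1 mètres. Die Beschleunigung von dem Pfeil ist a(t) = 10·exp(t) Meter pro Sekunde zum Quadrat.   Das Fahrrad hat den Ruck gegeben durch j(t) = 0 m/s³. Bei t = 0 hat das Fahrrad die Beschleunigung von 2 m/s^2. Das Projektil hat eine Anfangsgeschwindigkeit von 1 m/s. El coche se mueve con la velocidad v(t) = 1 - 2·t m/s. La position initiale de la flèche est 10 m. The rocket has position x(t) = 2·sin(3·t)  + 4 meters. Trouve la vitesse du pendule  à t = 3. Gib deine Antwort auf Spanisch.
Necesitamos integrar nuestra ecuación de la aceleración a(t) = 0 1 vez. La integral de la aceleración es la velocidad. Usando v(0) = 20, obtenemos v(t) = 20. Tenemos la velocidad v(t) = 20. Sustituyendo t = 3: v(3) = 20.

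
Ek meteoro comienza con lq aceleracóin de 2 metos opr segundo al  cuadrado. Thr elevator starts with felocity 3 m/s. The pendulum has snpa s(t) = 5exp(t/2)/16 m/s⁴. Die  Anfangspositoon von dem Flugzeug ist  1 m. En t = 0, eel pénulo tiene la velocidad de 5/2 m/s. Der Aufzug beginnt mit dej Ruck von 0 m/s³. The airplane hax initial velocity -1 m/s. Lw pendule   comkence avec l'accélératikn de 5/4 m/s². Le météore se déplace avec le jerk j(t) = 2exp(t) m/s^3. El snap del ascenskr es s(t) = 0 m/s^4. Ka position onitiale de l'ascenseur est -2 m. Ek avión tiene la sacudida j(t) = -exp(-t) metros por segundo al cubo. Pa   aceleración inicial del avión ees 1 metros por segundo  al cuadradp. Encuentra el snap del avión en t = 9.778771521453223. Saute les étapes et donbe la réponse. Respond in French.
À t = 9.778771521453223, s = 0.0000566413359905493.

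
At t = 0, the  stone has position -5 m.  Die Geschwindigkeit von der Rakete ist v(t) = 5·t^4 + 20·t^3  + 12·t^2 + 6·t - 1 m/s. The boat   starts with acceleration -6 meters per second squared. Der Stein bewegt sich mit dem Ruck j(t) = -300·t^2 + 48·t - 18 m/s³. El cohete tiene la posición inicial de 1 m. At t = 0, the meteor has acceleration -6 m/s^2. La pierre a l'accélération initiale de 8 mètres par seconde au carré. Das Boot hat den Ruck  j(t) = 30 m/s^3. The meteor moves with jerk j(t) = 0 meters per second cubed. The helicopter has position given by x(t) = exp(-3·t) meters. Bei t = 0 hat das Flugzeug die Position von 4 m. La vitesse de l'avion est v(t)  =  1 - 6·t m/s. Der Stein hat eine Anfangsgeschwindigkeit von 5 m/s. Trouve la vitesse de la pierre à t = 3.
Nous devons trouver l'intégrale de notre équation du jerk j(t) = -300·t^2 + 48·t - 18 2 fois. L'intégrale du jerk, avec a(0) = 8, donne l'accélération: a(t) = -100·t^3 + 24·t^2 - 18·t + 8. La primitive de l'accélération est la vitesse. En utilisant v(0) = 5, nous obtenons v(t) = -25·t^4 + 8·t^3 - 9·t^2 + 8·t + 5. Nous avons la vitesse v(t) = -25·t^4 + 8·t^3 - 9·t^2 + 8·t + 5. En substituant t = 3: v(3) = -1861.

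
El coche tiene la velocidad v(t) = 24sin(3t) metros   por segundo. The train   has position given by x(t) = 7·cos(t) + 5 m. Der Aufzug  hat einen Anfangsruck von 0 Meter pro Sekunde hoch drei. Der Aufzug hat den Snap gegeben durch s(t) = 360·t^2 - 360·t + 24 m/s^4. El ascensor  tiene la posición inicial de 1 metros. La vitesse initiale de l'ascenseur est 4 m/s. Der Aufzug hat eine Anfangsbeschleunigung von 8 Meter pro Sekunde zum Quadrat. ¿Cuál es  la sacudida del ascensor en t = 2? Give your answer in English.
We need to integrate our snap equation s(t) = 360·t^2 - 360·t + 24 1 time. Finding the antiderivative of s(t) and using j(0) = 0: j(t) = 12·t·(10·t^2 - 15·t + 2). Using j(t) = 12·t·(10·t^2 - 15·t + 2) and substituting t = 2, we find j = 288.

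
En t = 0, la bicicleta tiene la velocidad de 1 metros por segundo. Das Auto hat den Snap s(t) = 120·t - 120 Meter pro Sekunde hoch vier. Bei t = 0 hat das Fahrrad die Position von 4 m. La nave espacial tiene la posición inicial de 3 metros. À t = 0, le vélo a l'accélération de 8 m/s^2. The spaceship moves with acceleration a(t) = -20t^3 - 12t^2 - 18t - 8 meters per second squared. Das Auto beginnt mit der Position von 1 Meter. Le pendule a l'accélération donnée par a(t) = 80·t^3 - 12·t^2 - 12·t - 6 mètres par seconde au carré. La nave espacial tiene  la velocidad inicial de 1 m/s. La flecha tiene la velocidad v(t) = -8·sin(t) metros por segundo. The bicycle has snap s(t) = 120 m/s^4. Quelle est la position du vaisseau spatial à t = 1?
Nous devons trouver l'intégrale de notre équation de l'accélération a(t) = -20·t^3 - 12·t^2 - 18·t - 8 2 fois. L'intégrale de l'accélération est la vitesse. En utilisant v(0) = 1, nous obtenons v(t) = -5·t^4 - 4·t^3 - 9·t^2 - 8·t + 1. En prenant ∫v(t)dt et en appliquant x(0) = 3, nous trouvons x(t) = -t^5 - t^4 - 3·t^3 - 4·t^2 + t + 3. De l'équation de la position x(t) = -t^5 - t^4 - 3·t^3 - 4·t^2 + t + 3, nous substituons t = 1 pour obtenir x = -5.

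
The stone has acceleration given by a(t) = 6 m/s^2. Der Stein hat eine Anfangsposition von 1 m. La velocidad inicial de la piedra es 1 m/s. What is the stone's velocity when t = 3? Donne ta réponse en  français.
Pour résoudre ceci, nous devons prendre 1 intégrale de notre équation de l'accélération a(t) = 6. L'intégrale de l'accélération, avec v(0) = 1, donne la vitesse: v(t) = 6·t + 1. De l'équation de la vitesse v(t) = 6·t + 1, nous substituons t = 3 pour obtenir v = 19.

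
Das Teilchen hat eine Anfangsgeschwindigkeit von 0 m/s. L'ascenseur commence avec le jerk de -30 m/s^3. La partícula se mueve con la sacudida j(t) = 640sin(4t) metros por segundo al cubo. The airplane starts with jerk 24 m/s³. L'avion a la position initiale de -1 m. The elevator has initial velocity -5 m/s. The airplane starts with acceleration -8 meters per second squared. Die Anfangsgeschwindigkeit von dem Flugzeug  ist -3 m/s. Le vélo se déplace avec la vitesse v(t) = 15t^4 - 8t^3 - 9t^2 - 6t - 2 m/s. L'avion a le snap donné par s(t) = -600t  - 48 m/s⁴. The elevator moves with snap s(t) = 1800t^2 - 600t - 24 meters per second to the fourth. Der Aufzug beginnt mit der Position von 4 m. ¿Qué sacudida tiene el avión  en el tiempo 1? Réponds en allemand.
Um dies zu lösen, müssen wir 1 Stammfunktion unserer Gleichung für den Snap s(t) = -600·t - 48 finden. Mit ∫s(t)dt und Anwendung von j(0) = 24, finden wir j(t) = -300·t^2 - 48·t + 24. Aus der Gleichung für den Ruck j(t) = -300·t^2 - 48·t + 24, setzen wir t = 1 ein und erhalten j = -324.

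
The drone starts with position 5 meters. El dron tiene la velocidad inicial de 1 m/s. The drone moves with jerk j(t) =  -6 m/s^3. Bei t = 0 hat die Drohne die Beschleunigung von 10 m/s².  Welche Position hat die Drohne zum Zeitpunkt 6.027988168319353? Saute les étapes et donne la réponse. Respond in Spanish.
La respuesta es -26.3256492235496.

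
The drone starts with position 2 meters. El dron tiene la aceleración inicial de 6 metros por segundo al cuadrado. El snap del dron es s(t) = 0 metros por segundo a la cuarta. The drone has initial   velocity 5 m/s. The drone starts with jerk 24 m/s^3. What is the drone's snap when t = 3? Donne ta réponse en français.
Nous avons le snap s(t) = 0. En substituant t = 3: s(3) = 0.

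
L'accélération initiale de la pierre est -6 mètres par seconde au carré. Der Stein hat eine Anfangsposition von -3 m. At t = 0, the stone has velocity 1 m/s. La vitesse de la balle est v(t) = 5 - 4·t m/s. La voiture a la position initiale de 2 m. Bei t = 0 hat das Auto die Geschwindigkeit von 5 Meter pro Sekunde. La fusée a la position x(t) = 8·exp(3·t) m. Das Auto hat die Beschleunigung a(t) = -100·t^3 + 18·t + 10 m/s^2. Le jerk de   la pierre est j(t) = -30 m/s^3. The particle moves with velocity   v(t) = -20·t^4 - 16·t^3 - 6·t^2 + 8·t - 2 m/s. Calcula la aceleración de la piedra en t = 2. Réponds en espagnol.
Partiendo de la sacudida j(t) = -30, tomamos 1 antiderivada. La integral de la sacudida, con a(0) = -6, da la aceleración: a(t) = -30·t - 6. Tenemos la aceleración a(t) = -30·t - 6. Sustituyendo t = 2: a(2) = -66.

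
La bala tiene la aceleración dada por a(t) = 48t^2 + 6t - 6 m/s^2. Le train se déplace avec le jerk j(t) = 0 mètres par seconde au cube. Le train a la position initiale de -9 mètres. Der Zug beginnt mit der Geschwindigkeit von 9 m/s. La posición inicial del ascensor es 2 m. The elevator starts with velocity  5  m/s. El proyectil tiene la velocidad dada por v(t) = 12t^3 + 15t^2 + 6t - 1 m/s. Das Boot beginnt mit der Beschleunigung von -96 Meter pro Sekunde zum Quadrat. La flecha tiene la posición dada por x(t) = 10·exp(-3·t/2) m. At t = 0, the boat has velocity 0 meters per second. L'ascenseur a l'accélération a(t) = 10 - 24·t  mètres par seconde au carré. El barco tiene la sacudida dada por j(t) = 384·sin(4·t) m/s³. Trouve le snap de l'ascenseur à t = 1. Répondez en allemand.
Ausgehend von der Beschleunigung a(t) = 10 - 24·t, nehmen wir 2 Ableitungen. Die Ableitung von der Beschleunigung ergibt den Ruck: j(t) = -24. Mit d/dt von j(t) finden wir s(t) = 0. Aus der Gleichung für den Snap s(t) = 0, setzen wir t = 1 ein und erhalten s = 0.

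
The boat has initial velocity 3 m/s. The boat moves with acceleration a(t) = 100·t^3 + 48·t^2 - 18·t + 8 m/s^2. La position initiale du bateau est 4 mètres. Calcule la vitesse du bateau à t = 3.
En partant de l'accélération a(t) = 100·t^3 + 48·t^2 - 18·t + 8, nous prenons 1 primitive. La primitive de l'accélération, avec v(0) = 3, donne la vitesse: v(t) = 25·t^4 + 16·t^3 - 9·t^2 + 8·t + 3. En utilisant v(t) = 25·t^4 + 16·t^3 - 9·t^2 + 8·t + 3 et en substituant t = 3, nous trouvons v = 2403.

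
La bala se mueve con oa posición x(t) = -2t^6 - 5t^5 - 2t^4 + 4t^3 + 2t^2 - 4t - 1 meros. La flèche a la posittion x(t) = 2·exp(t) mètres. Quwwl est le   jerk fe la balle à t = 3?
Nous devons dériver notre équation de la position x(t) = -2·t^6 - 5·t^5 - 2·t^4 + 4·t^3 + 2·t^2 - 4·t - 1 3 fois. En prenant d/dt de x(t), nous trouvons v(t) = -12·t^5 - 25·t^4 - 8·t^3 + 12·t^2 + 4·t - 4. La dérivée de la vitesse donne l'accélération: a(t) = -60·t^4 - 100·t^3 - 24·t^2 + 24·t + 4. La dérivée de l'accélération donne le jerk: j(t) = -240·t^3 - 300·t^2 - 48·t + 24. De l'équation du jerk j(t) = -240·t^3 - 300·t^2 - 48·t + 24, nous substituons t = 3 pour obtenir j = -9300.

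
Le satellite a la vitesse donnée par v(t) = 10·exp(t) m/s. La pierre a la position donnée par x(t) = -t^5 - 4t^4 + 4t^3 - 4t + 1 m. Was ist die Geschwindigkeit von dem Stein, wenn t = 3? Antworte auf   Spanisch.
Partiendo de la posición x(t) = -t^5 - 4·t^4 + 4·t^3 - 4·t + 1, tomamos 1 derivada. Derivando la posición, obtenemos la velocidad: v(t) = -5·t^4 - 16·t^3 + 12·t^2 - 4. Usando v(t) = -5·t^4 - 16·t^3 + 12·t^2 - 4 y sustituyendo t = 3, encontramos v = -733.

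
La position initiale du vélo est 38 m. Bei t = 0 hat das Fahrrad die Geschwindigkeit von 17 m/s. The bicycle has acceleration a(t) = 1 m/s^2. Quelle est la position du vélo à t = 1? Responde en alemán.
Wir müssen die Stammfunktion unserer Gleichung für die Beschleunigung a(t) = 1 2-mal finden. Das Integral von der Beschleunigung ist die Geschwindigkeit. Mit v(0) = 17 erhalten wir v(t) = t + 17. Die Stammfunktion von der Geschwindigkeit, mit x(0) = 38, ergibt die Position: x(t) = t^2/2 + 17·t + 38. Mit x(t) = t^2/2 + 17·t + 38 und Einsetzen von t = 1, finden wir x = 111/2.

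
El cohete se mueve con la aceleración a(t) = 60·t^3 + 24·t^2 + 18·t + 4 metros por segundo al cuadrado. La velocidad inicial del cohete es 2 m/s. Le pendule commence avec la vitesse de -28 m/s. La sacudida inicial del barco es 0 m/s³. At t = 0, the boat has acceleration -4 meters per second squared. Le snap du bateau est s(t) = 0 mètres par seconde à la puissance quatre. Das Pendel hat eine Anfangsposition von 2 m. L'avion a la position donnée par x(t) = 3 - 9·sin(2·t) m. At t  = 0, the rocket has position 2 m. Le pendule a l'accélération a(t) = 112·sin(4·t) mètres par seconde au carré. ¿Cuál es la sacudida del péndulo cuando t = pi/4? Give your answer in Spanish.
Debemos derivar nuestra ecuación de la aceleración a(t) = 112·sin(4·t) 1 vez. La derivada de la aceleración da la sacudida: j(t) = 448·cos(4·t). De la ecuación de la sacudida j(t) = 448·cos(4·t), sustituimos t = pi/4 para obtener j = -448.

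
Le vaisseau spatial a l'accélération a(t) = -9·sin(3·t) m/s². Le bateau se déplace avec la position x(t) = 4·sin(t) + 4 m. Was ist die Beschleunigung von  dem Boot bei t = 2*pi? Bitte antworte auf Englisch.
Starting from position x(t) = 4·sin(t) + 4, we take 2 derivatives. The derivative of position gives velocity: v(t) = 4·cos(t). The derivative of velocity gives acceleration: a(t) = -4·sin(t). Using a(t) = -4·sin(t) and substituting t = 2*pi, we find a = 0.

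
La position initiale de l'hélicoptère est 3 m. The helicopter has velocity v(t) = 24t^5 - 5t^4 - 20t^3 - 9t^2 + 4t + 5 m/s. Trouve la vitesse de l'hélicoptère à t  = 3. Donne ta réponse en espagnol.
Usando v(t) = 24·t^5 - 5·t^4 - 20·t^3 - 9·t^2 + 4·t + 5 y sustituyendo t = 3, encontramos v = 4823.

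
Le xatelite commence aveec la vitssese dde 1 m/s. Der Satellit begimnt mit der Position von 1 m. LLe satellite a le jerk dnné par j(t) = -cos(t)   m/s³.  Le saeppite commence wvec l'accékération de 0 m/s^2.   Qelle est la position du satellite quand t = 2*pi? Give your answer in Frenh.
Pour résoudre ceci, nous devons prendre 3 primitives de notre équation du jerk j(t) = -cos(t). En intégrant le jerk et en utilisant la condition initiale a(0) = 0, nous obtenons a(t) = -sin(t). En prenant ∫a(t)dt et en appliquant v(0) = 1, nous trouvons v(t) = cos(t). En intégrant la vitesse et en utilisant la condition initiale x(0) = 1, nous obtenons x(t) = sin(t) + 1. De l'équation de la position x(t) = sin(t) + 1, nous substituons t = 2*pi pour obtenir x = 1.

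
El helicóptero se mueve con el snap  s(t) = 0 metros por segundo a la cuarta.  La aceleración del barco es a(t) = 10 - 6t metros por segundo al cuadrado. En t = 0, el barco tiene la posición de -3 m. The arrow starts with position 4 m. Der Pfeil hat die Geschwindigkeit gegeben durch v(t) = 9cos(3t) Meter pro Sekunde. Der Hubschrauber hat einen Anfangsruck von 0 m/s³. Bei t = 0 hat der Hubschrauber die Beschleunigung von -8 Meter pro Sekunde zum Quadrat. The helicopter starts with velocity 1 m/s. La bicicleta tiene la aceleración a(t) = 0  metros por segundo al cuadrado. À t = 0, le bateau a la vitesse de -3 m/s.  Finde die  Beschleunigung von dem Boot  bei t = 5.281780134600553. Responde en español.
Tenemos la aceleración a(t) = 10 - 6·t. Sustituyendo t = 5.281780134600553: a(5.281780134600553) = -21.6906808076033.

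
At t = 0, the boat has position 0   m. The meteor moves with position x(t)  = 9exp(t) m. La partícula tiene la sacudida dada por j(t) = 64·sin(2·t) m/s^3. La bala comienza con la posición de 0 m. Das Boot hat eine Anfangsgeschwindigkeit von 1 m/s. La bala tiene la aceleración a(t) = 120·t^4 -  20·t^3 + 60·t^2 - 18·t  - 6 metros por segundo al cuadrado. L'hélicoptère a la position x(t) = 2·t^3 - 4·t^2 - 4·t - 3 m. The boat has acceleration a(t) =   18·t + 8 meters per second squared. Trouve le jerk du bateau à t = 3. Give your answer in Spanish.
Partiendo de la aceleración a(t) = 18·t + 8, tomamos 1 derivada. La derivada de la aceleración da la sacudida: j(t) = 18. Usando j(t) = 18 y sustituyendo t = 3, encontramos j = 18.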